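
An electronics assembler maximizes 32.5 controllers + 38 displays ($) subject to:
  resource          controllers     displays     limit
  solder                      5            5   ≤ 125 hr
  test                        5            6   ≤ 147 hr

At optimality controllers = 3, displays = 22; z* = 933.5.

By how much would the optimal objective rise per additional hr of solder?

1

At the optimum: solder uses 125 of 125 (binding); test uses 147 of 147 (binding).
The binding rows give the dual system: 5·y_solder + 5·y_test = 32.5 and 5·y_solder + 6·y_test = 38.
This yields shadow prices y_solder = 1, y_test = 5.5.
Shadow price of solder = 1.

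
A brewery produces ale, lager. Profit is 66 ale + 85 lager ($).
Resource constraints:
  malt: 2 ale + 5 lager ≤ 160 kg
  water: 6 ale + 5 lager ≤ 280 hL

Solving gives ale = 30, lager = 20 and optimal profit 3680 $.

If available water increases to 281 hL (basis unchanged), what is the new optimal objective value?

3688

Both malt and water are binding at x*.
From A_Bᵀ y = c: 2·y_malt + 6·y_water = 66; 5·y_malt + 5·y_water = 85.
→ y_malt = 9 and y_water = 8.
Δz = y_water·Δb = 8 × (1) = 8, so new z* = 3680 + 8 = 3688.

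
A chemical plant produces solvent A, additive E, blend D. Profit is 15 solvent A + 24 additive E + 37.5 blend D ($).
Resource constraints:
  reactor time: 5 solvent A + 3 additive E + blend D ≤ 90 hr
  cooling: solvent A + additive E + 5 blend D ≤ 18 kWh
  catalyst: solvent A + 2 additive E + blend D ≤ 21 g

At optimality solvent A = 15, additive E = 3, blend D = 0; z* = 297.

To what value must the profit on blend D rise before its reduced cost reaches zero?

39

At the optimum: reactor time uses 84 of 90 (slack = 6); cooling uses 18 of 18 (binding); catalyst uses 21 of 21 (binding).
Since reactor time is not tight, its dual is 0.
From A_Bᵀ y = c: 1·y_cooling + 1·y_catalyst = 15; 1·y_cooling + 2·y_catalyst = 24.
→ y_cooling = 6 and y_catalyst = 9.
blend D enters the basis when its profit ≥ yᵀa₃ = 6·5 + 9·1 = 39.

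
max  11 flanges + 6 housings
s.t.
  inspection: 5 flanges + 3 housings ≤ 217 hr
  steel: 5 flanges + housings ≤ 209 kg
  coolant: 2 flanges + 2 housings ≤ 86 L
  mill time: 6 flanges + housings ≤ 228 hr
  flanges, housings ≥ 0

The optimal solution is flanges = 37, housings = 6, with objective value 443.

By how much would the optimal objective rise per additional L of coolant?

Binding: coolant and mill time. Non-binding: inspection (14 unused), steel (18 unused).
By complementary slackness, y = 0 for the non-binding constraints.
The binding rows give the dual system: 2·y_coolant + 6·y_mill time = 11 and 2·y_coolant + 1·y_mill time = 6.
This yields shadow prices y_coolant = 2.5, y_mill time = 1.
Shadow price of coolant = 2.5.

2.5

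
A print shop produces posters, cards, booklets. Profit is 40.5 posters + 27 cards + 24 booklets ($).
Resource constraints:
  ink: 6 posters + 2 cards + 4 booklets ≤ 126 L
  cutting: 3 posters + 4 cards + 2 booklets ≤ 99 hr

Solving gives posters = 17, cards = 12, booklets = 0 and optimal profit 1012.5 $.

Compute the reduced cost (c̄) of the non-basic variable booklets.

Both ink and cutting are binding at x*.
Dual feasibility on the basic columns requires 6·y_ink + 3·y_cutting = 40.5, 2·y_ink + 4·y_cutting = 27.
→ y_ink = 4.5 and y_cutting = 4.5.
Reduced cost of booklets: c₃ − yᵀa₃ = 24 − (4.5·4 + 4.5·2) = 24 − 27 = -3.

-3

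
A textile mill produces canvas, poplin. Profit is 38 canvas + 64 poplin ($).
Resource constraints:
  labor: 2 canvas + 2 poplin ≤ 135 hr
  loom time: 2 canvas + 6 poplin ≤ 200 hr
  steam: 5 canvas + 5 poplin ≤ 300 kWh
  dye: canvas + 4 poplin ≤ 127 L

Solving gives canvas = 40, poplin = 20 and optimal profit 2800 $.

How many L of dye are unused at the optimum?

dye used = 1·40 + 4·20 = 120; slack = 127 − 120 = 7.

7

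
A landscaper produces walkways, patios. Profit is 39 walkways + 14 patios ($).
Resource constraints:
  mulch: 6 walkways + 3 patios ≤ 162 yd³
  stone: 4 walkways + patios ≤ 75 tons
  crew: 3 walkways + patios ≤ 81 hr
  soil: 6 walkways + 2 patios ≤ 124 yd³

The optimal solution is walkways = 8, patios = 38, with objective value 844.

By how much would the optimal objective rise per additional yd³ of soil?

5.5

Binding: mulch and soil. Non-binding: stone (5 unused), crew (19 unused).
By complementary slackness, y = 0 for the non-binding constraints.
The binding rows give the dual system: 6·y_mulch + 6·y_soil = 39 and 3·y_mulch + 2·y_soil = 14.
→ y_mulch = 1 and y_soil = 5.5.
Shadow price of soil = 5.5.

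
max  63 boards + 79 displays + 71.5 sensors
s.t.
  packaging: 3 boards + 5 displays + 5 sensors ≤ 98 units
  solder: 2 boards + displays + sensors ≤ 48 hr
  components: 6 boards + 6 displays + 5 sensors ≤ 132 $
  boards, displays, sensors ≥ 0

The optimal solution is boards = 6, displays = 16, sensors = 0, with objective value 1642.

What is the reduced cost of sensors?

At the optimum: packaging uses 98 of 98 (binding); solder uses 28 of 48 (slack = 20); components uses 132 of 132 (binding).
Since solder is not tight, its dual is 0.
Dual feasibility on the basic columns requires 3·y_packaging + 6·y_components = 63, 5·y_packaging + 6·y_components = 79.
Solving: y_packaging = 8, y_components = 6.5.
Reduced cost of sensors: c₃ − yᵀa₃ = 71.5 − (8·5 + 6.5·5) = 71.5 − 72.5 = -1.

-1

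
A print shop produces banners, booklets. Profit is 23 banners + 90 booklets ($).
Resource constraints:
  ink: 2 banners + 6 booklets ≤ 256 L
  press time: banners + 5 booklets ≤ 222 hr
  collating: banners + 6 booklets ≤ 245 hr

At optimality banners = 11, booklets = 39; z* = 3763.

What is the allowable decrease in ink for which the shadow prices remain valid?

11

Binding constraints: ink, collating. The basis is B = [[2,6],[1,6]] with det 6.
Per unit decrease in ink, x* moves by d = (-1, 0.1667).
The basis stays optimal until banners reaches 0; allowable decrease = 11 L.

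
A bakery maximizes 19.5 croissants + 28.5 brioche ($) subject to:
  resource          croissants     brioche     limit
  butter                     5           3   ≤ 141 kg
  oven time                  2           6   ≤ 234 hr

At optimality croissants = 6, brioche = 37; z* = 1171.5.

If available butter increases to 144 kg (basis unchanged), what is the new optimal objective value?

1179

Both butter and oven time are binding at x*.
The binding rows give the dual system: 5·y_butter + 2·y_oven time = 19.5 and 3·y_butter + 6·y_oven time = 28.5.
Solving: y_butter = 2.5, y_oven time = 3.5.
Δz = y_butter·Δb = 2.5 × (3) = 7.5, so new z* = 1171.5 + 7.5 = 1179.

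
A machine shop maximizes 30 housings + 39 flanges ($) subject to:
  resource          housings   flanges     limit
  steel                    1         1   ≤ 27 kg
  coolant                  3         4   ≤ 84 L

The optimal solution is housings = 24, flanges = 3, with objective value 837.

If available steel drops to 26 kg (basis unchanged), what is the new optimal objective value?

834

At the optimum: steel uses 27 of 27 (binding); coolant uses 84 of 84 (binding).
Dual feasibility on the basic columns requires 1·y_steel + 3·y_coolant = 30, 1·y_steel + 4·y_coolant = 39.
→ y_steel = 3 and y_coolant = 9.
Δz = y_steel·Δb = 3 × (-1) = -3, so new z* = 837 − 3 = 834.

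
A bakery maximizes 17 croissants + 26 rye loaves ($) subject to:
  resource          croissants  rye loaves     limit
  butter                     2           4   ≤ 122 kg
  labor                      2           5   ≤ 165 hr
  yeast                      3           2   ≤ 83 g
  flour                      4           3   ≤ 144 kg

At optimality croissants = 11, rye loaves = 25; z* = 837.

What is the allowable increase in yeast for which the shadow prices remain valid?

20

Binding constraints: butter, yeast. The basis is B = [[2,4],[3,2]] with det -8.
Per unit increase in yeast, x* moves by d = (0.5, -0.25).
The basis stays optimal until flour becomes binding; allowable increase = 20 g.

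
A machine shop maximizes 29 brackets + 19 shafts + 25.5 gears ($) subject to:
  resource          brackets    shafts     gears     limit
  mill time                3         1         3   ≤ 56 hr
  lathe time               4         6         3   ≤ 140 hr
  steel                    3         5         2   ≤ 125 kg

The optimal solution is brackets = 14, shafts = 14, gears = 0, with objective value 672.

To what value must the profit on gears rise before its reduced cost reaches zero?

27

At the optimum: mill time uses 56 of 56 (binding); lathe time uses 140 of 140 (binding); steel uses 112 of 125 (slack = 13).
Since steel is not tight, its dual is 0.
Dual feasibility on the basic columns requires 3·y_mill time + 4·y_lathe time = 29, 1·y_mill time + 6·y_lathe time = 19.
This yields shadow prices y_mill time = 7, y_lathe time = 2.
gears enters the basis when its profit ≥ yᵀa₃ = 7·3 + 2·3 = 27.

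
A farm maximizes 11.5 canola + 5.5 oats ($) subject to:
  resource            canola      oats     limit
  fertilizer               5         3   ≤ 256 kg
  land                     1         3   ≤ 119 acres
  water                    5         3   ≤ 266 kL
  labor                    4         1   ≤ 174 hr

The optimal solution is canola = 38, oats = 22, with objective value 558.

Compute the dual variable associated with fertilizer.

1.5

Check each constraint at x*: fertilizer 256/256 (tight); land 104/119 (slack 15); water 256/266 (slack 10); labor 174/174 (tight).
Since land, water are not tight, their duals are 0.
The binding rows give the dual system: 5·y_fertilizer + 4·y_labor = 11.5 and 3·y_fertilizer + 1·y_labor = 5.5.
Solving: y_fertilizer = 1.5, y_labor = 1.
Shadow price of fertilizer = 1.5.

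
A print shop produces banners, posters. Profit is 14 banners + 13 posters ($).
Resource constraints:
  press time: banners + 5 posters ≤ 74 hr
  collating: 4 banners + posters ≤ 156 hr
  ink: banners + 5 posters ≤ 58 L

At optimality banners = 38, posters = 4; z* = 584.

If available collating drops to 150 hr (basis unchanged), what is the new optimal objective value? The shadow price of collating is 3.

566

Δb = -6, so new z* = 584 + (3)·(-6) = 584 − 18 = 566.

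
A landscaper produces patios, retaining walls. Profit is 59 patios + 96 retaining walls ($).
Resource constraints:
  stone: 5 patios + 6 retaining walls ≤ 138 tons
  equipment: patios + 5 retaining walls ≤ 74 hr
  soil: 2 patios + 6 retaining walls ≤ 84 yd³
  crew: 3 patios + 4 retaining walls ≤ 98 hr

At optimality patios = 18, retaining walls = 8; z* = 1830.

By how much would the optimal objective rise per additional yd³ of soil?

Binding: stone and soil. Non-binding: equipment (16 unused), crew (12 unused).
Slack constraints have shadow price 0 (complementary slackness).
From A_Bᵀ y = c: 5·y_stone + 2·y_soil = 59; 6·y_stone + 6·y_soil = 96.
Solving: y_stone = 9, y_soil = 7.
Shadow price of soil = 7.

7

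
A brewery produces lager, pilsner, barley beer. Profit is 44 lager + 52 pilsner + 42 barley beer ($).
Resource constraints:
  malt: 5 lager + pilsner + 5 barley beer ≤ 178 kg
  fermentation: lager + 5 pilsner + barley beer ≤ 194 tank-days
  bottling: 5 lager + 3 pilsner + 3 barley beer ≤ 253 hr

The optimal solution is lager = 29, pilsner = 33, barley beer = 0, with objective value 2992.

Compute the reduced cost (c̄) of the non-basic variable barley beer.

-2

At the optimum: malt uses 178 of 178 (binding); fermentation uses 194 of 194 (binding); bottling uses 244 of 253 (slack = 9).
By complementary slackness, y = 0 for the non-binding constraint.
From A_Bᵀ y = c: 5·y_malt + 1·y_fermentation = 44; 1·y_malt + 5·y_fermentation = 52.
This yields shadow prices y_malt = 7, y_fermentation = 9.
Reduced cost of barley beer: c₃ − yᵀa₃ = 42 − (7·5 + 9·1) = 42 − 44 = -2.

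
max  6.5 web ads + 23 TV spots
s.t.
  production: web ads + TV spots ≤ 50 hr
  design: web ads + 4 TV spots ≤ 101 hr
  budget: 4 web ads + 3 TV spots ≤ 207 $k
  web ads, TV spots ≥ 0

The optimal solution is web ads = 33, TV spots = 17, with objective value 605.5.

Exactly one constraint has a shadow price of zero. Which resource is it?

production: 50/50 (binding)
design: 101/101 (binding)
budget: 183/207 (slack 24)
By complementary slackness, a constraint with positive slack has shadow price 0 → budget.

budget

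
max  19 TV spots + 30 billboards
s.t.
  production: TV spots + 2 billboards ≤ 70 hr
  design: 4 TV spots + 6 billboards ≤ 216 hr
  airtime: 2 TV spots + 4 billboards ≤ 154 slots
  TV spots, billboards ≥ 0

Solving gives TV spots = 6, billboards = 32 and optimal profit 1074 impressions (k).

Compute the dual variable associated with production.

At the optimum: production uses 70 of 70 (binding); design uses 216 of 216 (binding); airtime uses 140 of 154 (slack = 14).
Slack constraints have shadow price 0 (complementary slackness).
Dual feasibility on the basic columns requires 1·y_production + 4·y_design = 19, 2·y_production + 6·y_design = 30.
This yields shadow prices y_production = 3, y_design = 4.
Shadow price of production = 3.

3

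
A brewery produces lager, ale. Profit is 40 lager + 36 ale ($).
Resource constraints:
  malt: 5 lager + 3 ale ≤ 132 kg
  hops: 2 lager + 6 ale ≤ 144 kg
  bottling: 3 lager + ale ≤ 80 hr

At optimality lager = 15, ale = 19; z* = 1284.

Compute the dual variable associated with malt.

7

Check each constraint at x*: malt 132/132 (tight); hops 144/144 (tight); bottling 64/80 (slack 16).
Since bottling is not tight, its dual is 0.
The binding rows give the dual system: 5·y_malt + 2·y_hops = 40 and 3·y_malt + 6·y_hops = 36.
→ y_malt = 7 and y_hops = 2.5.
Shadow price of malt = 7.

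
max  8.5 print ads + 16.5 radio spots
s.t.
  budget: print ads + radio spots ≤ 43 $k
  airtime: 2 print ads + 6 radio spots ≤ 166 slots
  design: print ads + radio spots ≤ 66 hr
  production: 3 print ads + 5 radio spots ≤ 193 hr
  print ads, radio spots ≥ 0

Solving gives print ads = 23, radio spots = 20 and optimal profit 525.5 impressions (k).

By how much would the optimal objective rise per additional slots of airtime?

Binding: budget and airtime. Non-binding: design (23 unused), production (24 unused).
Since design, production are not tight, their duals are 0.
Dual feasibility on the basic columns requires 1·y_budget + 2·y_airtime = 8.5, 1·y_budget + 6·y_airtime = 16.5.
→ y_budget = 4.5 and y_airtime = 2.
Shadow price of airtime = 2.

2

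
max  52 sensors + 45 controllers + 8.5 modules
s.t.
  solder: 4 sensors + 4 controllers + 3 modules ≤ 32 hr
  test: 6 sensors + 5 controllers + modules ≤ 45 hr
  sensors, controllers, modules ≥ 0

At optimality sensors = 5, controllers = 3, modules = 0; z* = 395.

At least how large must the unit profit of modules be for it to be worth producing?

14.5

Both solder and test are binding at x*.
The binding rows give the dual system: 4·y_solder + 6·y_test = 52 and 4·y_solder + 5·y_test = 45.
Solving: y_solder = 2.5, y_test = 7.
modules enters the basis when its profit ≥ yᵀa₃ = 2.5·3 + 7·1 = 14.5.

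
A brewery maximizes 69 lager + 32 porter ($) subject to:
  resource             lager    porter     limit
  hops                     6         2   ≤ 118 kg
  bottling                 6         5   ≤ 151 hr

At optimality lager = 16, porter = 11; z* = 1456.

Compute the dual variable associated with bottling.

At the optimum: hops uses 118 of 118 (binding); bottling uses 151 of 151 (binding).
From A_Bᵀ y = c: 6·y_hops + 6·y_bottling = 69; 2·y_hops + 5·y_bottling = 32.
This yields shadow prices y_hops = 8.5, y_bottling = 3.
Shadow price of bottling = 3.

3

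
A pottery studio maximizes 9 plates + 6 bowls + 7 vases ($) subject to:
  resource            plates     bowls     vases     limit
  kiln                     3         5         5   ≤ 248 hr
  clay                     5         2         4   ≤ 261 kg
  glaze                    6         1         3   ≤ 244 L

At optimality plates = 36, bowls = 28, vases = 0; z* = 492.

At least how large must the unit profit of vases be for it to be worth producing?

Binding: kiln and glaze. Non-binding: clay (25 unused).
By complementary slackness, y = 0 for the non-binding constraint.
Dual feasibility on the basic columns requires 3·y_kiln + 6·y_glaze = 9, 5·y_kiln + 1·y_glaze = 6.
Solving: y_kiln = 1, y_glaze = 1.
vases enters the basis when its profit ≥ yᵀa₃ = 1·5 + 1·3 = 8.

8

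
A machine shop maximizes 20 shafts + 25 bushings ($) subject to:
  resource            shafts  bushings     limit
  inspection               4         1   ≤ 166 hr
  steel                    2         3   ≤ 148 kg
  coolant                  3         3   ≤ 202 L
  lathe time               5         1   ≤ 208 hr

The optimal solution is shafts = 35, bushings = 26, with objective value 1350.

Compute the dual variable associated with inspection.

At the optimum: inspection uses 166 of 166 (binding); steel uses 148 of 148 (binding); coolant uses 183 of 202 (slack = 19); lathe time uses 201 of 208 (slack = 7).
Since coolant, lathe time are not tight, their duals are 0.
The binding rows give the dual system: 4·y_inspection + 2·y_steel = 20 and 1·y_inspection + 3·y_steel = 25.
This yields shadow prices y_inspection = 1, y_steel = 8.
Shadow price of inspection = 1.

1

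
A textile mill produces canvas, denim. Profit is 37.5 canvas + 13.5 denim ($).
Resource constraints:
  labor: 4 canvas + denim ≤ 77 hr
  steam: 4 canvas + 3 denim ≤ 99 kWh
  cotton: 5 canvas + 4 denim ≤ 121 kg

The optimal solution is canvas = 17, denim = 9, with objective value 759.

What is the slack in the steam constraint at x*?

4

steam used = 4·17 + 3·9 = 95; slack = 99 − 95 = 4.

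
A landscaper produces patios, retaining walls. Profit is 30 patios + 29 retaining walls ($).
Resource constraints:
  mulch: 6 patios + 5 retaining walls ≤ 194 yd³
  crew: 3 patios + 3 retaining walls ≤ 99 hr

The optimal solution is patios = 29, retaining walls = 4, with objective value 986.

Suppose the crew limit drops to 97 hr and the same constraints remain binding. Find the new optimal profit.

At the optimum: mulch uses 194 of 194 (binding); crew uses 99 of 99 (binding).
Dual feasibility on the basic columns requires 6·y_mulch + 3·y_crew = 30, 5·y_mulch + 3·y_crew = 29.
→ y_mulch = 1 and y_crew = 8.
Δz = y_crew·Δb = 8 × (-2) = -16, so new z* = 986 − 16 = 970.

970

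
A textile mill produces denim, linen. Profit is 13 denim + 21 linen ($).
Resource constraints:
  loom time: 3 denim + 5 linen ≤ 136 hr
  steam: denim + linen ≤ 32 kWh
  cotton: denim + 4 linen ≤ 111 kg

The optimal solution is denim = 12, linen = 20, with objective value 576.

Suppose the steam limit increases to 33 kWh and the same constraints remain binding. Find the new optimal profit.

577

At the optimum: loom time uses 136 of 136 (binding); steam uses 32 of 32 (binding); cotton uses 92 of 111 (slack = 19).
Slack constraints have shadow price 0 (complementary slackness).
From A_Bᵀ y = c: 3·y_loom time + 1·y_steam = 13; 5·y_loom time + 1·y_steam = 21.
Solving: y_loom time = 4, y_steam = 1.
Δz = y_steam·Δb = 1 × (1) = 1, so new z* = 576 + 1 = 577.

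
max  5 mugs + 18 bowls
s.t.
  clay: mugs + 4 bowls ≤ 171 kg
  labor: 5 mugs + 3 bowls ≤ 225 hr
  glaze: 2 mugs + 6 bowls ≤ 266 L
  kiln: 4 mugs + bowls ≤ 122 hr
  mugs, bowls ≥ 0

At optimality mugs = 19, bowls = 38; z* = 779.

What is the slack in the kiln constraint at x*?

kiln used = 4·19 + 1·38 = 114; slack = 122 − 114 = 8.

8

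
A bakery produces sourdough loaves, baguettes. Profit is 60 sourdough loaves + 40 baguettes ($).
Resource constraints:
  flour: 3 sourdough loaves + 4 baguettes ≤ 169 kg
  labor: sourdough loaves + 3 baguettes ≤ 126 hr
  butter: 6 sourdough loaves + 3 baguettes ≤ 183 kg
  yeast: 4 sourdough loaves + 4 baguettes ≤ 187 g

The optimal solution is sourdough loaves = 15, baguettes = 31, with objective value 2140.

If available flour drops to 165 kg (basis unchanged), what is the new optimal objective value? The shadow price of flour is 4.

2124

Δb = -4, so new z* = 2140 + (4)·(-4) = 2140 − 16 = 2124.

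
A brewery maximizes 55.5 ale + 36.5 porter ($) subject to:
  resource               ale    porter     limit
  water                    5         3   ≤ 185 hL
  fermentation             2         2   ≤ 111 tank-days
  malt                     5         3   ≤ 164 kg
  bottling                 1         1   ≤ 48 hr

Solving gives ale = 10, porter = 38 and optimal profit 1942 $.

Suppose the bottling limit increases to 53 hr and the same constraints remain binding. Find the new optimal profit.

1982

At the optimum: water uses 164 of 185 (slack = 21); fermentation uses 96 of 111 (slack = 15); malt uses 164 of 164 (binding); bottling uses 48 of 48 (binding).
By complementary slackness, y = 0 for the non-binding constraints.
Dual feasibility on the basic columns requires 5·y_malt + 1·y_bottling = 55.5, 3·y_malt + 1·y_bottling = 36.5.
Solving: y_malt = 9.5, y_bottling = 8.
Δz = y_bottling·Δb = 8 × (5) = 40, so new z* = 1942 + 40 = 1982.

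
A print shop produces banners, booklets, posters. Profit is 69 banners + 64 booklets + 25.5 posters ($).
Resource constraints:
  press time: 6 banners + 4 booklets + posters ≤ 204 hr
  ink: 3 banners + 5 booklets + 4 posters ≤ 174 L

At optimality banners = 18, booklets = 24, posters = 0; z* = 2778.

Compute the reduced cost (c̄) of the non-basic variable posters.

Check each constraint at x*: press time 204/204 (tight); ink 174/174 (tight).
Dual feasibility on the basic columns requires 6·y_press time + 3·y_ink = 69, 4·y_press time + 5·y_ink = 64.
Solving: y_press time = 8.5, y_ink = 6.
Reduced cost of posters: c₃ − yᵀa₃ = 25.5 − (8.5·1 + 6·4) = 25.5 − 32.5 = -7.

-7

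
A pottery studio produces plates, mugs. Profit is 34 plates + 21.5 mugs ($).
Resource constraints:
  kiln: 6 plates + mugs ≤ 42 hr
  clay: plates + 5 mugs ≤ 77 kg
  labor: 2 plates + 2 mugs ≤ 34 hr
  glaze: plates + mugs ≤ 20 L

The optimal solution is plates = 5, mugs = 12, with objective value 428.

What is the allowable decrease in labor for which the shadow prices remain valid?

20

Binding constraints: kiln, labor. The basis is B = [[6,1],[2,2]] with det 10.
Per unit decrease in labor, x* moves by d = (0.1, -0.6).
The basis stays optimal until mugs reaches 0; allowable decrease = 20 hr.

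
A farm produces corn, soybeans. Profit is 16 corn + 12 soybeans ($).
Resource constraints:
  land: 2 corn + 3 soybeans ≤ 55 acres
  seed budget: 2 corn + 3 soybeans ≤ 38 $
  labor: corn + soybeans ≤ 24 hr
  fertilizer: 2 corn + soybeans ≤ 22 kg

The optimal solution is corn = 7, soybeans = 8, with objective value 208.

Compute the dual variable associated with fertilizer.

6

Binding: seed budget and fertilizer. Non-binding: land (17 unused), labor (9 unused).
By complementary slackness, y = 0 for the non-binding constraints.
The binding rows give the dual system: 2·y_seed budget + 2·y_fertilizer = 16 and 3·y_seed budget + 1·y_fertilizer = 12.
→ y_seed budget = 2 and y_fertilizer = 6.
Shadow price of fertilizer = 6.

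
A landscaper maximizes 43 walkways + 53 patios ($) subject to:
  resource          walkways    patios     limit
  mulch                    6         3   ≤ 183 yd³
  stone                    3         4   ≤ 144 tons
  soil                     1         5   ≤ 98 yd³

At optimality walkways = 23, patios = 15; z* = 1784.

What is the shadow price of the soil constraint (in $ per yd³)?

Binding: mulch and soil. Non-binding: stone (15 unused).
Since stone is not tight, its dual is 0.
The binding rows give the dual system: 6·y_mulch + 1·y_soil = 43 and 3·y_mulch + 5·y_soil = 53.
This yields shadow prices y_mulch = 6, y_soil = 7.
Shadow price of soil = 7.

7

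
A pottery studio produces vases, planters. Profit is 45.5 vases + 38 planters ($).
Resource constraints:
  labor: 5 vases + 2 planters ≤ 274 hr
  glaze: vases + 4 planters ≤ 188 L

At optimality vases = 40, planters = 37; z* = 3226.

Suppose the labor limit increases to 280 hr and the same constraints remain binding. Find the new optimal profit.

Check each constraint at x*: labor 274/274 (tight); glaze 188/188 (tight).
The binding rows give the dual system: 5·y_labor + 1·y_glaze = 45.5 and 2·y_labor + 4·y_glaze = 38.
→ y_labor = 8 and y_glaze = 5.5.
Δz = y_labor·Δb = 8 × (6) = 48, so new z* = 3226 + 48 = 3274.

3274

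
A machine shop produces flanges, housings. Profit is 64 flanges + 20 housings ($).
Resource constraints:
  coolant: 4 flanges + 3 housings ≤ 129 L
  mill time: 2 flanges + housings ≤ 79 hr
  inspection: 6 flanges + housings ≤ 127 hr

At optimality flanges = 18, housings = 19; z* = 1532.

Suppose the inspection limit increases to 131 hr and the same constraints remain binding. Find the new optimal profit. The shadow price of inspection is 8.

1564

Δb = 4, so new z* = 1532 + (8)·(4) = 1532 + 32 = 1564.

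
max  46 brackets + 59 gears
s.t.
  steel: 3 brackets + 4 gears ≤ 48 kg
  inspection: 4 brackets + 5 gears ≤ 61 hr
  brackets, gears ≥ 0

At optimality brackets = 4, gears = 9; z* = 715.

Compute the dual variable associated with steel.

6

Check each constraint at x*: steel 48/48 (tight); inspection 61/61 (tight).
Dual feasibility on the basic columns requires 3·y_steel + 4·y_inspection = 46, 4·y_steel + 5·y_inspection = 59.
→ y_steel = 6 and y_inspection = 7.
Shadow price of steel = 6.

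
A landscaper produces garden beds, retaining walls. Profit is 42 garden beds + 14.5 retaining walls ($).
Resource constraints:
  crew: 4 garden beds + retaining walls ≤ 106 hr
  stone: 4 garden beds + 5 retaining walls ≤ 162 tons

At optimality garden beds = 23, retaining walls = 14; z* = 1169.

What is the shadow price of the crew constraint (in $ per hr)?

At the optimum: crew uses 106 of 106 (binding); stone uses 162 of 162 (binding).
From A_Bᵀ y = c: 4·y_crew + 4·y_stone = 42; 1·y_crew + 5·y_stone = 14.5.
Solving: y_crew = 9.5, y_stone = 1.
Shadow price of crew = 9.5.

9.5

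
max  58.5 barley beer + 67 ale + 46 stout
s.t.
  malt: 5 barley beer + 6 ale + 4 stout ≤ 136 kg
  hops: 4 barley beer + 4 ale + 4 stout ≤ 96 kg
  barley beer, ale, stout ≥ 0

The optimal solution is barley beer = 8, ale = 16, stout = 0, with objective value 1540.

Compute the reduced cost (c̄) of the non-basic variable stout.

At the optimum: malt uses 136 of 136 (binding); hops uses 96 of 96 (binding).
Dual feasibility on the basic columns requires 5·y_malt + 4·y_hops = 58.5, 6·y_malt + 4·y_hops = 67.
→ y_malt = 8.5 and y_hops = 4.
Reduced cost of stout: c₃ − yᵀa₃ = 46 − (8.5·4 + 4·4) = 46 − 50 = -4.

-4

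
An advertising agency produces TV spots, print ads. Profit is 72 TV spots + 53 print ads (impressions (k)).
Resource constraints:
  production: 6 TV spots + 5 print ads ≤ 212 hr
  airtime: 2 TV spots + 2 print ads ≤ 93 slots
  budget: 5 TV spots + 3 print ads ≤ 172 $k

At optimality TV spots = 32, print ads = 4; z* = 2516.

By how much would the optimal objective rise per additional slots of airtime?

0

Check each constraint at x*: production 212/212 (tight); airtime 72/93 (slack 21); budget 172/172 (tight).
Slack constraints have shadow price 0 (complementary slackness).
Dual feasibility on the basic columns requires 6·y_production + 5·y_budget = 72, 5·y_production + 3·y_budget = 53.
→ y_production = 7 and y_budget = 6.
Shadow price of airtime = 0.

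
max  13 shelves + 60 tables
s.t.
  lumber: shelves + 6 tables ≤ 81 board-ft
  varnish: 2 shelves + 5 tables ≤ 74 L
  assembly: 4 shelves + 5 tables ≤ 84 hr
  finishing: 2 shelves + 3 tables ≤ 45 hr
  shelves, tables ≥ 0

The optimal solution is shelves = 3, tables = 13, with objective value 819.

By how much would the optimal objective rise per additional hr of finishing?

Binding: lumber and finishing. Non-binding: varnish (3 unused), assembly (7 unused).
Since varnish, assembly are not tight, their duals are 0.
From A_Bᵀ y = c: 1·y_lumber + 2·y_finishing = 13; 6·y_lumber + 3·y_finishing = 60.
This yields shadow prices y_lumber = 9, y_finishing = 2.
Shadow price of finishing = 2.

2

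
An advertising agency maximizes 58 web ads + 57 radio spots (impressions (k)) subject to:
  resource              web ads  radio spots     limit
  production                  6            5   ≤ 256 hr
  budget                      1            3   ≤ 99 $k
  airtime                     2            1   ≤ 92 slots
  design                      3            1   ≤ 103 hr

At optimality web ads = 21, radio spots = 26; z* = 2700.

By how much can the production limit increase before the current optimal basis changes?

Binding constraints: production, budget. The basis is B = [[6,5],[1,3]] with det 13.
Per unit increase in production, x* moves by d = (0.2308, -0.0769).
The basis stays optimal until design becomes binding; allowable increase = 22.75 hr.

22.75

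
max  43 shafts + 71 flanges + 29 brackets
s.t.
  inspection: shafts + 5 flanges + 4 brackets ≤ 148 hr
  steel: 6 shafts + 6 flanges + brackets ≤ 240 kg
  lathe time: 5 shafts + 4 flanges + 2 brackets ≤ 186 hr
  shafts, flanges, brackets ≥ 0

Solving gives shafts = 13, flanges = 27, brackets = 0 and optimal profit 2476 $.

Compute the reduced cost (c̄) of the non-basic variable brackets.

-5

At the optimum: inspection uses 148 of 148 (binding); steel uses 240 of 240 (binding); lathe time uses 173 of 186 (slack = 13).
Slack constraints have shadow price 0 (complementary slackness).
Dual feasibility on the basic columns requires 1·y_inspection + 6·y_steel = 43, 5·y_inspection + 6·y_steel = 71.
This yields shadow prices y_inspection = 7, y_steel = 6.
Reduced cost of brackets: c₃ − yᵀa₃ = 29 − (7·4 + 6·1) = 29 − 34 = -5.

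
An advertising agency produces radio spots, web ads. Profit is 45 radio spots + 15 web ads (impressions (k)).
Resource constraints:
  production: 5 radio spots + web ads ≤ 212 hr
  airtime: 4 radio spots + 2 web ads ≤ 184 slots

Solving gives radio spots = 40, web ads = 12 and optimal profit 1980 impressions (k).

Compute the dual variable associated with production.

At the optimum: production uses 212 of 212 (binding); airtime uses 184 of 184 (binding).
From A_Bᵀ y = c: 5·y_production + 4·y_airtime = 45; 1·y_production + 2·y_airtime = 15.
→ y_production = 5 and y_airtime = 5.
Shadow price of production = 5.

5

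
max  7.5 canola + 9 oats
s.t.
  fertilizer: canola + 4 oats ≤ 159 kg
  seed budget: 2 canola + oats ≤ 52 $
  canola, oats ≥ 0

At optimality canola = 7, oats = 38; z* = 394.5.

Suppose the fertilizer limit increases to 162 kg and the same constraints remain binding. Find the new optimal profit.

399

At the optimum: fertilizer uses 159 of 159 (binding); seed budget uses 52 of 52 (binding).
From A_Bᵀ y = c: 1·y_fertilizer + 2·y_seed budget = 7.5; 4·y_fertilizer + 1·y_seed budget = 9.
Solving: y_fertilizer = 1.5, y_seed budget = 3.
Δz = y_fertilizer·Δb = 1.5 × (3) = 4.5, so new z* = 394.5 + 4.5 = 399.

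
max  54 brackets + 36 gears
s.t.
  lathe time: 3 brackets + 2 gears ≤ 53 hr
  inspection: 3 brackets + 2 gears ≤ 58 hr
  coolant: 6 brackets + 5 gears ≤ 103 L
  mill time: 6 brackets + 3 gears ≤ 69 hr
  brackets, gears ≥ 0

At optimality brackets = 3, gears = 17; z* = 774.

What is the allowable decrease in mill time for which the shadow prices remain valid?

7.2

Binding constraints: coolant, mill time. The basis is B = [[6,5],[6,3]] with det -12.
Per unit decrease in mill time, x* moves by d = (-0.4167, 0.5).
The basis stays optimal until brackets reaches 0; allowable decrease = 7.2 hr.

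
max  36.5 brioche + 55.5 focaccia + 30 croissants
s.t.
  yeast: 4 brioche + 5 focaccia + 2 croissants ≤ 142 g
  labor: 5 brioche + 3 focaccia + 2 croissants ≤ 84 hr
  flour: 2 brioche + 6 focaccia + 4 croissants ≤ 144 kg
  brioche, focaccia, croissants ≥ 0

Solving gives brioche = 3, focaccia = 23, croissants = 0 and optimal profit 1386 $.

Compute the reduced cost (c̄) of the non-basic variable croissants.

-7

Binding: labor and flour. Non-binding: yeast (15 unused).
Slack constraints have shadow price 0 (complementary slackness).
The binding rows give the dual system: 5·y_labor + 2·y_flour = 36.5 and 3·y_labor + 6·y_flour = 55.5.
→ y_labor = 4.5 and y_flour = 7.
Reduced cost of croissants: c₃ − yᵀa₃ = 30 − (4.5·2 + 7·4) = 30 − 37 = -7.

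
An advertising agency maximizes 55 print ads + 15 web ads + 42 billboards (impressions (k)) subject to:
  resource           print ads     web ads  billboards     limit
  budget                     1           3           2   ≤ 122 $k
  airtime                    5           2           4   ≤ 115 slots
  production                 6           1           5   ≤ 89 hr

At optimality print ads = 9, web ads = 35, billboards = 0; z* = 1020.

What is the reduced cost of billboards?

Check each constraint at x*: budget 114/122 (slack 8); airtime 115/115 (tight); production 89/89 (tight).
Since budget is not tight, its dual is 0.
The binding rows give the dual system: 5·y_airtime + 6·y_production = 55 and 2·y_airtime + 1·y_production = 15.
Solving: y_airtime = 5, y_production = 5.
Reduced cost of billboards: c₃ − yᵀa₃ = 42 − (5·4 + 5·5) = 42 − 45 = -3.

-3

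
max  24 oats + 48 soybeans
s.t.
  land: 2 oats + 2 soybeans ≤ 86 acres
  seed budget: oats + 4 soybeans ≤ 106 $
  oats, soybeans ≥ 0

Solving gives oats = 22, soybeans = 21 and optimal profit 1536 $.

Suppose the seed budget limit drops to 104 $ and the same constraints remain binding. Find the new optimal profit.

Both land and seed budget are binding at x*.
From A_Bᵀ y = c: 2·y_land + 1·y_seed budget = 24; 2·y_land + 4·y_seed budget = 48.
Solving: y_land = 8, y_seed budget = 8.
Δz = y_seed budget·Δb = 8 × (-2) = -16, so new z* = 1536 − 16 = 1520.

1520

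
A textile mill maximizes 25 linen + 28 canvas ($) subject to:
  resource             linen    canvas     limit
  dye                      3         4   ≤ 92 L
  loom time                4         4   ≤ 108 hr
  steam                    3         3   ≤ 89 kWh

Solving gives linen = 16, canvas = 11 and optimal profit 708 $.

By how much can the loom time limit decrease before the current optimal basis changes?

16

Binding constraints: dye, loom time. The basis is B = [[3,4],[4,4]] with det -4.
Per unit decrease in loom time, x* moves by d = (-1, 0.75).
The basis stays optimal until linen reaches 0; allowable decrease = 16 hr.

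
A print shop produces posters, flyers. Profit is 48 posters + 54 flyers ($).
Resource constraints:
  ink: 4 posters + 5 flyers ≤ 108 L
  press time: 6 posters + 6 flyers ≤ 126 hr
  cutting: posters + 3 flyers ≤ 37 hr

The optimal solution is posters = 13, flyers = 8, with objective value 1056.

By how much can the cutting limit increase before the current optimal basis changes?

26

Binding constraints: press time, cutting. The basis is B = [[6,6],[1,3]] with det 12.
Per unit increase in cutting, x* moves by d = (-0.5, 0.5).
The basis stays optimal until posters reaches 0; allowable increase = 26 hr.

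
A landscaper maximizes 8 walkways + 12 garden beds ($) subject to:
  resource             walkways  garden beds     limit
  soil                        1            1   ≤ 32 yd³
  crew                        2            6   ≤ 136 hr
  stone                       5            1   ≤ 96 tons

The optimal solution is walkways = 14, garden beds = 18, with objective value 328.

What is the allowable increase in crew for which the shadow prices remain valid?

Binding constraints: soil, crew. The basis is B = [[1,1],[2,6]] with det 4.
Per unit increase in crew, x* moves by d = (-0.25, 0.25).
The basis stays optimal until walkways reaches 0; allowable increase = 56 hr.

56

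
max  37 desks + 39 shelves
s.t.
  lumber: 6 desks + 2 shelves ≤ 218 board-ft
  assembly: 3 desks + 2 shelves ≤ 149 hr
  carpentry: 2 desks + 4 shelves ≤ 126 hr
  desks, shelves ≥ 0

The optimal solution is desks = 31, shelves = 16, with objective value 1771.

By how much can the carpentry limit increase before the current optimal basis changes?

80

Binding constraints: lumber, carpentry. The basis is B = [[6,2],[2,4]] with det 20.
Per unit increase in carpentry, x* moves by d = (-0.1, 0.3).
The basis stays optimal until assembly becomes binding; allowable increase = 80 hr.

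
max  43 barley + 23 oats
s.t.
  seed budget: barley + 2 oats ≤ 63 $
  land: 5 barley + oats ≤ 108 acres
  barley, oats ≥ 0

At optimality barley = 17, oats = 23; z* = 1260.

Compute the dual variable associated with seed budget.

8

Check each constraint at x*: seed budget 63/63 (tight); land 108/108 (tight).
From A_Bᵀ y = c: 1·y_seed budget + 5·y_land = 43; 2·y_seed budget + 1·y_land = 23.
→ y_seed budget = 8 and y_land = 7.
Shadow price of seed budget = 8.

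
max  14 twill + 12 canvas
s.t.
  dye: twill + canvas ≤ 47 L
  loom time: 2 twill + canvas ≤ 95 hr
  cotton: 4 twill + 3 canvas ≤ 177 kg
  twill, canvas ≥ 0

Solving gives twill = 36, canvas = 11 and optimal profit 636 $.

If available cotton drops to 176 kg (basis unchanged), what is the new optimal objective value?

634

At the optimum: dye uses 47 of 47 (binding); loom time uses 83 of 95 (slack = 12); cotton uses 177 of 177 (binding).
Since loom time is not tight, its dual is 0.
Dual feasibility on the basic columns requires 1·y_dye + 4·y_cotton = 14, 1·y_dye + 3·y_cotton = 12.
Solving: y_dye = 6, y_cotton = 2.
Δz = y_cotton·Δb = 2 × (-1) = -2, so new z* = 636 − 2 = 634.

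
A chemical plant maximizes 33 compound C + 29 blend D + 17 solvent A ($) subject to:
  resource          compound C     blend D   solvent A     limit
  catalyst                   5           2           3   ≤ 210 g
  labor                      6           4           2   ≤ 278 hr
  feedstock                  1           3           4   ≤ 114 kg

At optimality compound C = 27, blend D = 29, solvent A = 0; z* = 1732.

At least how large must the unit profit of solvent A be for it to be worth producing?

22

Check each constraint at x*: catalyst 193/210 (slack 17); labor 278/278 (tight); feedstock 114/114 (tight).
Since catalyst is not tight, its dual is 0.
Dual feasibility on the basic columns requires 6·y_labor + 1·y_feedstock = 33, 4·y_labor + 3·y_feedstock = 29.
Solving: y_labor = 5, y_feedstock = 3.
solvent A enters the basis when its profit ≥ yᵀa₃ = 5·2 + 3·4 = 22.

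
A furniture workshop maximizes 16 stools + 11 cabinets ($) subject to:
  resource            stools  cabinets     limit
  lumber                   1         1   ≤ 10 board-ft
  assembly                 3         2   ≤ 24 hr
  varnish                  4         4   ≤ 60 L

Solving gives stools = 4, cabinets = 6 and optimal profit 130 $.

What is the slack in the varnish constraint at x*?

20

varnish used = 4·4 + 4·6 = 40; slack = 60 − 40 = 20.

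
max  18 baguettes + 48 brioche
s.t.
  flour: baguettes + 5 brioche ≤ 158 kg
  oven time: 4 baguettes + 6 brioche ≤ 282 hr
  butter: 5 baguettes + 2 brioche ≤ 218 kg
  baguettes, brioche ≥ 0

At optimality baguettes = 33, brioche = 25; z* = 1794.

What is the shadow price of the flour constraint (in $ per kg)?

At the optimum: flour uses 158 of 158 (binding); oven time uses 282 of 282 (binding); butter uses 215 of 218 (slack = 3).
By complementary slackness, y = 0 for the non-binding constraint.
The binding rows give the dual system: 1·y_flour + 4·y_oven time = 18 and 5·y_flour + 6·y_oven time = 48.
→ y_flour = 6 and y_oven time = 3.
Shadow price of flour = 6.

6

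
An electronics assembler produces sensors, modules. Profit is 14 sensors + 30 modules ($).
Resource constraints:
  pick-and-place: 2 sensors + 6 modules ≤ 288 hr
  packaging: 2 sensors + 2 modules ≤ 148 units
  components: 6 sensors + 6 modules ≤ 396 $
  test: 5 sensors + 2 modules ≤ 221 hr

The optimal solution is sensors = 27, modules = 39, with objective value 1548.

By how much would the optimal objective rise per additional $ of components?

Check each constraint at x*: pick-and-place 288/288 (tight); packaging 132/148 (slack 16); components 396/396 (tight); test 213/221 (slack 8).
Since packaging, test are not tight, their duals are 0.
The binding rows give the dual system: 2·y_pick-and-place + 6·y_components = 14 and 6·y_pick-and-place + 6·y_components = 30.
This yields shadow prices y_pick-and-place = 4, y_components = 1.
Shadow price of components = 1.

1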